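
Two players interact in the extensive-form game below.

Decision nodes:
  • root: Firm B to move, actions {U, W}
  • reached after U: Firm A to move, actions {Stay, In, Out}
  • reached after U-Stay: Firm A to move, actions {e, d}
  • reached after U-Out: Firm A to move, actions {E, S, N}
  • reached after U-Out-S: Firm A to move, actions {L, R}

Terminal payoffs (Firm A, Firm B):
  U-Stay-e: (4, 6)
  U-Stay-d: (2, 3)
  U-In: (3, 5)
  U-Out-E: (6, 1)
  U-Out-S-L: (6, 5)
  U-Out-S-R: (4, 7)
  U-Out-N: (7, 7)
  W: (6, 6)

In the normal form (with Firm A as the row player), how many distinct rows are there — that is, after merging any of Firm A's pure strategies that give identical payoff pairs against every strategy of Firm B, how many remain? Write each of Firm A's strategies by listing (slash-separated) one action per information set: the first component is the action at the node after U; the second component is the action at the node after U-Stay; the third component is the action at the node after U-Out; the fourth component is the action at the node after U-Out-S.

Firm A has 36 pure strategies: Stay/e/E/L, Stay/e/E/R, Stay/e/S/L, Stay/e/S/R, Stay/e/N/L, Stay/e/N/R, Stay/d/E/L, Stay/d/E/R, Stay/d/S/L, Stay/d/S/R, Stay/d/N/L, Stay/d/N/R, In/e/E/L, In/e/E/R, In/e/S/L, In/e/S/R, In/e/N/L, In/e/N/R, In/d/E/L, In/d/E/R, In/d/S/L, In/d/S/R, In/d/N/L, In/d/N/R, Out/e/E/L, Out/e/E/R, Out/e/S/L, Out/e/S/R, Out/e/N/L, Out/e/N/R, Out/d/E/L, Out/d/E/R, Out/d/S/L, Out/d/S/R, Out/d/N/L, Out/d/N/R. Columns: U, W.
{Stay/e/E/L, Stay/e/E/R, Stay/e/S/L, Stay/e/S/R, Stay/e/N/L, Stay/e/N/R} → row (4,6) (6,6)
{Stay/d/E/L, Stay/d/E/R, Stay/d/S/L, Stay/d/S/R, Stay/d/N/L, Stay/d/N/R} → row (2,3) (6,6)
{In/e/E/L, In/e/E/R, In/e/S/L, In/e/S/R, In/e/N/L, In/e/N/R, In/d/E/L, In/d/E/R, In/d/S/L, In/d/S/R, In/d/N/L, In/d/N/R} → row (3,5) (6,6)
{Out/e/E/L, Out/e/E/R, Out/d/E/L, Out/d/E/R} → row (6,1) (6,6)
{Out/e/S/L, Out/d/S/L} → row (6,5) (6,6)
{Out/e/S/R, Out/d/S/R} → row (4,7) (6,6)
{Out/e/N/L, Out/e/N/R, Out/d/N/L, Out/d/N/R} → row (7,7) (6,6)
That's 7 distinct rows out of 36 strategies.

7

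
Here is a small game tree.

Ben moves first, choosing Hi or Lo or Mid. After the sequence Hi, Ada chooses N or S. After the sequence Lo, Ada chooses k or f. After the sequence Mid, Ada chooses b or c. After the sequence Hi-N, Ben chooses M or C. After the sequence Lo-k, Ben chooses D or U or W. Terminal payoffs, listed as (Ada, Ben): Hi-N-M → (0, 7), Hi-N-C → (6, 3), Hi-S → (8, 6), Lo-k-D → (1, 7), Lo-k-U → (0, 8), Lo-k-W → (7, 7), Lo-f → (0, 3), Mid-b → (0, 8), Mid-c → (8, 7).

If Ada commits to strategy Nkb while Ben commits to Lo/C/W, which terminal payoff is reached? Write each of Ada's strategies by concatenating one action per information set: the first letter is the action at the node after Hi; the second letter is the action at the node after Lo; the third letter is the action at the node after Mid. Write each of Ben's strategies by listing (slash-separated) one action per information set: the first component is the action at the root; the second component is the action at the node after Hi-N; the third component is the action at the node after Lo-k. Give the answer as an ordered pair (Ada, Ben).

Trace the play path from the root:
  Ben plays Lo
  Ada plays k at [Lo]
  Ben plays W at [Lo-k]
→ terminal payoff (7, 7).
(Ada's choice at the node after Hi is never reached on this path, so it doesn't affect the outcome.)

(7, 7)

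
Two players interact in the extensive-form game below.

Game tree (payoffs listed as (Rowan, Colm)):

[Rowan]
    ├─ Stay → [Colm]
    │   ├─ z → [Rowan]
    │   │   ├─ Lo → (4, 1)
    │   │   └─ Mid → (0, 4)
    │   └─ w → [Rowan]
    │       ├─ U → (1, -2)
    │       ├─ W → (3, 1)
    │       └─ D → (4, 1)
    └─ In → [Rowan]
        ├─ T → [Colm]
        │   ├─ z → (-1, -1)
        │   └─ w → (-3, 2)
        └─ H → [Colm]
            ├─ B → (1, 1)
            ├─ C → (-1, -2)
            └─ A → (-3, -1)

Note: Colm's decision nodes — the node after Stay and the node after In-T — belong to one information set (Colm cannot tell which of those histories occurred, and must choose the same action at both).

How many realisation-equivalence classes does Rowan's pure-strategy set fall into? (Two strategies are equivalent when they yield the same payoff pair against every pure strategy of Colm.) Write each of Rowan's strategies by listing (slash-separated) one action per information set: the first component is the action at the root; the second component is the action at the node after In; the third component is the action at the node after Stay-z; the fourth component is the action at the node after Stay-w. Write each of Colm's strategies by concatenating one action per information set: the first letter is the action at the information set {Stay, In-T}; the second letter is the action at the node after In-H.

Rowan has 24 pure strategies: Stay/T/Lo/U, Stay/T/Lo/W, Stay/T/Lo/D, Stay/T/Mid/U, Stay/T/Mid/W, Stay/T/Mid/D, Stay/H/Lo/U, Stay/H/Lo/W, Stay/H/Lo/D, Stay/H/Mid/U, Stay/H/Mid/W, Stay/H/Mid/D, In/T/Lo/U, In/T/Lo/W, In/T/Lo/D, In/T/Mid/U, In/T/Mid/W, In/T/Mid/D, In/H/Lo/U, In/H/Lo/W, In/H/Lo/D, In/H/Mid/U, In/H/Mid/W, In/H/Mid/D. Columns: zB, zC, zA, wB, wC, wA.
{Stay/T/Lo/U, Stay/H/Lo/U} → row (4,1) (4,1) (4,1) (1,-2) (1,-2) (1,-2)
{Stay/T/Lo/W, Stay/H/Lo/W} → row (4,1) (4,1) (4,1) (3,1) (3,1) (3,1)
{Stay/T/Lo/D, Stay/H/Lo/D} → row (4,1) (4,1) (4,1) (4,1) (4,1) (4,1)
{Stay/T/Mid/U, Stay/H/Mid/U} → row (0,4) (0,4) (0,4) (1,-2) (1,-2) (1,-2)
{Stay/T/Mid/W, Stay/H/Mid/W} → row (0,4) (0,4) (0,4) (3,1) (3,1) (3,1)
{Stay/T/Mid/D, Stay/H/Mid/D} → row (0,4) (0,4) (0,4) (4,1) (4,1) (4,1)
{In/T/Lo/U, In/T/Lo/W, In/T/Lo/D, In/T/Mid/U, In/T/Mid/W, In/T/Mid/D} → row (-1,-1) (-1,-1) (-1,-1) (-3,2) (-3,2) (-3,2)
{In/H/Lo/U, In/H/Lo/W, In/H/Lo/D, In/H/Mid/U, In/H/Mid/W, In/H/Mid/D} → row (1,1) (-1,-2) (-3,-1) (1,1) (-1,-2) (-3,-1)
That's 8 distinct rows out of 24 strategies.

8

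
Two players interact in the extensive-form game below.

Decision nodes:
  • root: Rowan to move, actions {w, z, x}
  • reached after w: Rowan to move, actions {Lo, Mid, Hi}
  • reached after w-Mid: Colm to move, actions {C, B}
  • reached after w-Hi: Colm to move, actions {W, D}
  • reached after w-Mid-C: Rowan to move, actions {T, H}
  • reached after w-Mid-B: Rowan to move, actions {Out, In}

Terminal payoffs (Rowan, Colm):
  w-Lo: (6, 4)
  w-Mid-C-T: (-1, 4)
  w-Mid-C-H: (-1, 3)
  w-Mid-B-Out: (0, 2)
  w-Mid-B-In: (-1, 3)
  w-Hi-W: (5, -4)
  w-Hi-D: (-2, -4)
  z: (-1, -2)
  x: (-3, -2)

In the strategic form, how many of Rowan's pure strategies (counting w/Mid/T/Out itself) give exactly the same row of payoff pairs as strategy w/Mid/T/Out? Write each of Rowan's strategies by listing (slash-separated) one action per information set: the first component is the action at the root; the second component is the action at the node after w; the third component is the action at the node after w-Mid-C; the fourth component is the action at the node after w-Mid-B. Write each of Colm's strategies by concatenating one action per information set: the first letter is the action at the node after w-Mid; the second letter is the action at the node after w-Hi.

1

Row for w/Mid/T/Out (columns CW, CD, BW, BD): (-1,4) (-1,4) (0,2) (0,2).
Every one of Rowan's information sets is on the play path for some reply by Colm when Rowan follows w/Mid/T/Out.
Changing the action at any of them therefore changes at least one column, so only w/Mid/T/Out itself gives this row.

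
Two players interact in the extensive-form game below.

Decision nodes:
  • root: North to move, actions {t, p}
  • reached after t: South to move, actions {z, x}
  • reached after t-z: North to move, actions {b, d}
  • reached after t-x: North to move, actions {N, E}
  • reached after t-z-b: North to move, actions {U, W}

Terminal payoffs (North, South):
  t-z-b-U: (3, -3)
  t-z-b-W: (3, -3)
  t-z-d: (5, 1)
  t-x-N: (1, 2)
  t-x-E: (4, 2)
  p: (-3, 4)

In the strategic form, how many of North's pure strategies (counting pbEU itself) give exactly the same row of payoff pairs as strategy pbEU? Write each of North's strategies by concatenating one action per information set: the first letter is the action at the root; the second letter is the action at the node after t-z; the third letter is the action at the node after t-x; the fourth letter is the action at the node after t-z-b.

Row for pbEU (columns z, x): (-3,4) (-3,4).
Under pbEU, North's choice at the node after t-z and at the node after t-x and at the node after t-z-b can never be reached regardless of what South does, so varying those choices leaves every outcome unchanged.
Holding the reachable choices fixed and varying the unreachable ones freely already gives 2 × 2 × 2 = 8 equivalent strategies.
No other strategy reproduces this row, so those 8 are the full class: pbNU, pbNW, pbEU, pbEW, pdNU, pdNW, pdEU, pdEW.

8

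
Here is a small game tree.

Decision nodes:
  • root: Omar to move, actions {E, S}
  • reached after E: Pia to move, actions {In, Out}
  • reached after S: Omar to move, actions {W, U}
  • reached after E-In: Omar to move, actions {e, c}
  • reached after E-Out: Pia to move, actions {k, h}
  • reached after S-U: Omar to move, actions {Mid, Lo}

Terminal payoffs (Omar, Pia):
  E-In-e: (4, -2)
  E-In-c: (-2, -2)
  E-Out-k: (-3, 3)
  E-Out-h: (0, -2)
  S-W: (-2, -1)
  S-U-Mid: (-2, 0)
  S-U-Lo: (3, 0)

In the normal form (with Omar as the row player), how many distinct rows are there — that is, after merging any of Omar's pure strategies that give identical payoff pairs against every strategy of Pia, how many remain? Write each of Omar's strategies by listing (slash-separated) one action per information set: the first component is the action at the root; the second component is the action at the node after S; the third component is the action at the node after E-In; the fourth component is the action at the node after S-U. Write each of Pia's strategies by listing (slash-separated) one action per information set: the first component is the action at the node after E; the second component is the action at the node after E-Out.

Omar has 16 pure strategies: E/W/e/Mid, E/W/e/Lo, E/W/c/Mid, E/W/c/Lo, E/U/e/Mid, E/U/e/Lo, E/U/c/Mid, E/U/c/Lo, S/W/e/Mid, S/W/e/Lo, S/W/c/Mid, S/W/c/Lo, S/U/e/Mid, S/U/e/Lo, S/U/c/Mid, S/U/c/Lo. Columns: In/k, In/h, Out/k, Out/h.
{E/W/e/Mid, E/W/e/Lo, E/U/e/Mid, E/U/e/Lo} → row (4,-2) (4,-2) (-3,3) (0,-2)
{E/W/c/Mid, E/W/c/Lo, E/U/c/Mid, E/U/c/Lo} → row (-2,-2) (-2,-2) (-3,3) (0,-2)
{S/W/e/Mid, S/W/e/Lo, S/W/c/Mid, S/W/c/Lo} → row (-2,-1) (-2,-1) (-2,-1) (-2,-1)
{S/U/e/Mid, S/U/c/Mid} → row (-2,0) (-2,0) (-2,0) (-2,0)
{S/U/e/Lo, S/U/c/Lo} → row (3,0) (3,0) (3,0) (3,0)
That's 5 distinct rows out of 16 strategies.

5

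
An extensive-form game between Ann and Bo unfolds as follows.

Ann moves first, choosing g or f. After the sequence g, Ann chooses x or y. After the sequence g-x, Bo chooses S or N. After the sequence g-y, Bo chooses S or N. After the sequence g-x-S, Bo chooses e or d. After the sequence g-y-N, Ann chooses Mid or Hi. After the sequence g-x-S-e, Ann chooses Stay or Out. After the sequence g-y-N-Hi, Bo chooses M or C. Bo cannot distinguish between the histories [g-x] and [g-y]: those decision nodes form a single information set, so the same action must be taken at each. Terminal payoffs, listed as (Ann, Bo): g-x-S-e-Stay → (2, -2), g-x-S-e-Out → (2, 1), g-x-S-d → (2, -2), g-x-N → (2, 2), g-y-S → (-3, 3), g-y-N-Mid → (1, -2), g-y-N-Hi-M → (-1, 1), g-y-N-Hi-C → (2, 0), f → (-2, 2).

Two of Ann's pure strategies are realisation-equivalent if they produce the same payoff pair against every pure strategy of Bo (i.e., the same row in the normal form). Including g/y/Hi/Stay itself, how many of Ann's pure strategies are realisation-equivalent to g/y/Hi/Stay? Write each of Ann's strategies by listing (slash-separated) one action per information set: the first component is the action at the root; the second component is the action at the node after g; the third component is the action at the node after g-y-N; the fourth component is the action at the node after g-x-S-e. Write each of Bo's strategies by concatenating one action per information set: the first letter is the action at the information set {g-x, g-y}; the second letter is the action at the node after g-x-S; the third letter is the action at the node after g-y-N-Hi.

2

Row for g/y/Hi/Stay (columns SeM, SeC, SdM, SdC, NeM, NeC, NdM, NdC): (-3,3) (-3,3) (-3,3) (-3,3) (-1,1) (2,0) (-1,1) (2,0).
Under g/y/Hi/Stay, Ann's choice at the node after g-x-S-e can never be reached regardless of what Bo does, so varying those choices leaves every outcome unchanged.
Holding the reachable choices fixed and varying the unreachable one freely already gives 2 equivalent strategies.
No other strategy reproduces this row, so those 2 are the full class: g/y/Hi/Stay, g/y/Hi/Out.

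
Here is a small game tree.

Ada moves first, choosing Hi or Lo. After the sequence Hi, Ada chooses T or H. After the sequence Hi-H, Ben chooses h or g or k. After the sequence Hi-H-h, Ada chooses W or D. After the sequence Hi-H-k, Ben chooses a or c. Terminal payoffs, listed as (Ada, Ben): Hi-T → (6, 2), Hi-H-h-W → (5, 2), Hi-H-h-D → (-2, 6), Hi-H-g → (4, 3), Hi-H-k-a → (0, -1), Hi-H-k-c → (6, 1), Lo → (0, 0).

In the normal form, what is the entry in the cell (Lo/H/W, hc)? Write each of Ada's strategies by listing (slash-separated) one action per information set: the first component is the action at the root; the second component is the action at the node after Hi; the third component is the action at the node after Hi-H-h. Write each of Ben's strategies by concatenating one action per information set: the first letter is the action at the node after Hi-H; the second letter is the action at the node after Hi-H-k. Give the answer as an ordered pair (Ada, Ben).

(0, 0)

Trace the play path from the root:
  Ada plays Lo
→ terminal payoff (0, 0).
(Ada's choice at the node after Hi is never reached on this path, so it doesn't affect the outcome.)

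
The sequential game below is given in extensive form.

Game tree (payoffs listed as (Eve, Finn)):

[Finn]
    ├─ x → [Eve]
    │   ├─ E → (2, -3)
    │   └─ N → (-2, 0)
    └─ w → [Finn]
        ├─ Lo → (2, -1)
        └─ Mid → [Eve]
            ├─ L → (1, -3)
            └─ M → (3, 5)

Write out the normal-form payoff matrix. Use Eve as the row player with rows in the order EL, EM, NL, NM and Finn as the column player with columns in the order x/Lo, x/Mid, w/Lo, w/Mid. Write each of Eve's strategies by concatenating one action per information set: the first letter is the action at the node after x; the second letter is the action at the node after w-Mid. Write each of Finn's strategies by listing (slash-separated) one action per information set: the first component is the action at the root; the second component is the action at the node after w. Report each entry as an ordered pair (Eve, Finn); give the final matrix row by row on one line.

         x/Lo    x/Mid     w/Lo    w/Mid
  EL   (2,-3)   (2,-3)   (2,-1)   (1,-3)
  EM   (2,-3)   (2,-3)   (2,-1)    (3,5)
  NL   (-2,0)   (-2,0)   (2,-1)   (1,-3)
  NM   (-2,0)   (-2,0)   (2,-1)    (3,5)

EL: (2,-3) (2,-3) (2,-1) (1,-3) | EM: (2,-3) (2,-3) (2,-1) (3,5) | NL: (-2,0) (-2,0) (2,-1) (1,-3) | NM: (-2,0) (-2,0) (2,-1) (3,5)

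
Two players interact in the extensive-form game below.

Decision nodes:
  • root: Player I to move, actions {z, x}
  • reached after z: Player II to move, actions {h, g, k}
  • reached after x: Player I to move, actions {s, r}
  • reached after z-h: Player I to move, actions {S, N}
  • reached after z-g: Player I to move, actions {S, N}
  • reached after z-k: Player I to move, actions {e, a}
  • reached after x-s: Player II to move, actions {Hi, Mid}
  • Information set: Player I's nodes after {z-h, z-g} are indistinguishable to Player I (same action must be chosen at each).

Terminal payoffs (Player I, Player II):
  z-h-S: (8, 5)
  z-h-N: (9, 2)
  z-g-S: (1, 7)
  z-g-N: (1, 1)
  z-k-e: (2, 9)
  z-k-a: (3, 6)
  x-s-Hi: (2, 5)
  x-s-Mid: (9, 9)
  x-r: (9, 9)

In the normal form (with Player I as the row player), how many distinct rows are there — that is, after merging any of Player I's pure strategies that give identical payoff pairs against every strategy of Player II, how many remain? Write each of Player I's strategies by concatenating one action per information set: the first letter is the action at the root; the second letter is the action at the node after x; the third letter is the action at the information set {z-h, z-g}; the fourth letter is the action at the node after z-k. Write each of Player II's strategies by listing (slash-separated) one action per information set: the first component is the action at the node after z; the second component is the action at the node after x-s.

Player I has 16 pure strategies: zsSe, zsSa, zsNe, zsNa, zrSe, zrSa, zrNe, zrNa, xsSe, xsSa, xsNe, xsNa, xrSe, xrSa, xrNe, xrNa. Columns: h/Hi, h/Mid, g/Hi, g/Mid, k/Hi, k/Mid.
{zsSe, zrSe} → row (8,5) (8,5) (1,7) (1,7) (2,9) (2,9)
{zsSa, zrSa} → row (8,5) (8,5) (1,7) (1,7) (3,6) (3,6)
{zsNe, zrNe} → row (9,2) (9,2) (1,1) (1,1) (2,9) (2,9)
{zsNa, zrNa} → row (9,2) (9,2) (1,1) (1,1) (3,6) (3,6)
{xsSe, xsSa, xsNe, xsNa} → row (2,5) (9,9) (2,5) (9,9) (2,5) (9,9)
{xrSe, xrSa, xrNe, xrNa} → row (9,9) (9,9) (9,9) (9,9) (9,9) (9,9)
That's 6 distinct rows out of 16 strategies.

6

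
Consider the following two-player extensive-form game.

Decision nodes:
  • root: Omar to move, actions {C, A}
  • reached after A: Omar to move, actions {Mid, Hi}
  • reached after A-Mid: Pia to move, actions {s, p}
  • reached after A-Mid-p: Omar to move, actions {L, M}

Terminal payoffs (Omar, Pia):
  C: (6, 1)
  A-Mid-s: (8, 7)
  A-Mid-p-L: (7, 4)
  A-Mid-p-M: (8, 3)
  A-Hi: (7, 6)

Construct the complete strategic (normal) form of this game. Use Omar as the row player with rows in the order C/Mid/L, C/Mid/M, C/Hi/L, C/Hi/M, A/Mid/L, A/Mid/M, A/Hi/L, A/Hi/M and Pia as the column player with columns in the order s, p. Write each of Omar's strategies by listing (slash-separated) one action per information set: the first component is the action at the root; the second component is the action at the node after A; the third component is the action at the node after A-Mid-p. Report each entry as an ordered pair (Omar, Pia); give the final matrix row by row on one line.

Row C/Mid/L: s→(6,1), p→(6,1)
Row C/Mid/M: s→(6,1), p→(6,1)
Row C/Hi/L: s→(6,1), p→(6,1)
Row C/Hi/M: s→(6,1), p→(6,1)
Row A/Mid/L: s→(8,7), p→(7,4)
Row A/Mid/M: s→(8,7), p→(8,3)
Row A/Hi/L: s→(7,6), p→(7,6)
Row A/Hi/M: s→(7,6), p→(7,6)

C/Mid/L: (6,1) (6,1) | C/Mid/M: (6,1) (6,1) | C/Hi/L: (6,1) (6,1) | C/Hi/M: (6,1) (6,1) | A/Mid/L: (8,7) (7,4) | A/Mid/M: (8,7) (8,3) | A/Hi/L: (7,6) (7,6) | A/Hi/M: (7,6) (7,6)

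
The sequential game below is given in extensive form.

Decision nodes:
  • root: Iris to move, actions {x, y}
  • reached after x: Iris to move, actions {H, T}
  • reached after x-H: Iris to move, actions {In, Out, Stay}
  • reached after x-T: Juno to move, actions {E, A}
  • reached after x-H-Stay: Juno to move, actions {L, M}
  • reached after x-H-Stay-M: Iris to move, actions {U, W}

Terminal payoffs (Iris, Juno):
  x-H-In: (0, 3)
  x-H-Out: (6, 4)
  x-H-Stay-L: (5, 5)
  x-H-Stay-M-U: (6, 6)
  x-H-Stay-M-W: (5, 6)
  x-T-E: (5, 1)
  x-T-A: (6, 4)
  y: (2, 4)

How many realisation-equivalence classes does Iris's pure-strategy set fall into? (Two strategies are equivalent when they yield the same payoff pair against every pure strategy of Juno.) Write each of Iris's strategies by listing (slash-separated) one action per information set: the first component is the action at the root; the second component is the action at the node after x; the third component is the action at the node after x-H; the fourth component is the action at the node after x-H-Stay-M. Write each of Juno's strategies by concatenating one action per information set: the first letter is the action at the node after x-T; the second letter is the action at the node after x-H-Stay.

Iris has 24 pure strategies: x/H/In/U, x/H/In/W, x/H/Out/U, x/H/Out/W, x/H/Stay/U, x/H/Stay/W, x/T/In/U, x/T/In/W, x/T/Out/U, x/T/Out/W, x/T/Stay/U, x/T/Stay/W, y/H/In/U, y/H/In/W, y/H/Out/U, y/H/Out/W, y/H/Stay/U, y/H/Stay/W, y/T/In/U, y/T/In/W, y/T/Out/U, y/T/Out/W, y/T/Stay/U, y/T/Stay/W. Columns: EL, EM, AL, AM.
{x/H/In/U, x/H/In/W} → row (0,3) (0,3) (0,3) (0,3)
{x/H/Out/U, x/H/Out/W} → row (6,4) (6,4) (6,4) (6,4)
{x/H/Stay/U} → row (5,5) (6,6) (5,5) (6,6)
{x/H/Stay/W} → row (5,5) (5,6) (5,5) (5,6)
{x/T/In/U, x/T/In/W, x/T/Out/U, x/T/Out/W, x/T/Stay/U, x/T/Stay/W} → row (5,1) (5,1) (6,4) (6,4)
{y/H/In/U, y/H/In/W, y/H/Out/U, y/H/Out/W, y/H/Stay/U, y/H/Stay/W, y/T/In/U, y/T/In/W, y/T/Out/U, y/T/Out/W, y/T/Stay/U, y/T/Stay/W} → row (2,4) (2,4) (2,4) (2,4)
That's 6 distinct rows out of 24 strategies.

6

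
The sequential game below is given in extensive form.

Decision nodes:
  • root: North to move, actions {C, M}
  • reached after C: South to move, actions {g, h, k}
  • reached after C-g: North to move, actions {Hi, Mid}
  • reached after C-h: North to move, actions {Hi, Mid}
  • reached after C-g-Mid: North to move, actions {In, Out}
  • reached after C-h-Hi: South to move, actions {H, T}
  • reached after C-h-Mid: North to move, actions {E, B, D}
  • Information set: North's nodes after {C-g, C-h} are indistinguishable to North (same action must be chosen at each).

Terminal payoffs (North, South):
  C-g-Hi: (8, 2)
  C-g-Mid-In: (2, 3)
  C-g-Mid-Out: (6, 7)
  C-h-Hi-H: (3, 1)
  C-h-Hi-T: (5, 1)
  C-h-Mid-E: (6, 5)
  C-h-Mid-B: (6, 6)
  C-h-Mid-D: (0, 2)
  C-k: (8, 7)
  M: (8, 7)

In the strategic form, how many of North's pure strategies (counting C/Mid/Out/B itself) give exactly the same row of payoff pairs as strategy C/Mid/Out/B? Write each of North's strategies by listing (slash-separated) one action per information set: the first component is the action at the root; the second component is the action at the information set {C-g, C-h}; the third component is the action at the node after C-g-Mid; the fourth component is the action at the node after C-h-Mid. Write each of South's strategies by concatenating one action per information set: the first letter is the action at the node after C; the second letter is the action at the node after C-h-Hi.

Row for C/Mid/Out/B (columns gH, gT, hH, hT, kH, kT): (6,7) (6,7) (6,6) (6,6) (8,7) (8,7).
Every one of North's information sets is on the play path for some reply by South when North follows C/Mid/Out/B.
Changing the action at any of them therefore changes at least one column, so only C/Mid/Out/B itself gives this row.

1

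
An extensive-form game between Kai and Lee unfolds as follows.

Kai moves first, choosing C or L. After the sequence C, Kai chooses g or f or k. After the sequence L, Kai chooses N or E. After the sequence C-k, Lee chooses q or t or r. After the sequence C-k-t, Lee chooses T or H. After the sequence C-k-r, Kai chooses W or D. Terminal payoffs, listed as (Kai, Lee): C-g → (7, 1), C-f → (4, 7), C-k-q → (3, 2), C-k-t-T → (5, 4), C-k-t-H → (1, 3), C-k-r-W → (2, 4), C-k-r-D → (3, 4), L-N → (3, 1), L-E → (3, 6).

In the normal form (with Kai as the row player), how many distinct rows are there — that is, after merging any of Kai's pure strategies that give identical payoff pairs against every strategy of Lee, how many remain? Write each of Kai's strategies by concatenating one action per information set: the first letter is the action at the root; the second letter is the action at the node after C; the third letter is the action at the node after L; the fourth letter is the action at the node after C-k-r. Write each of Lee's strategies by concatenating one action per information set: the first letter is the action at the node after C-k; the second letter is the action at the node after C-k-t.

Kai has 24 pure strategies: CgNW, CgND, CgEW, CgED, CfNW, CfND, CfEW, CfED, CkNW, CkND, CkEW, CkED, LgNW, LgND, LgEW, LgED, LfNW, LfND, LfEW, LfED, LkNW, LkND, LkEW, LkED. Columns: qT, qH, tT, tH, rT, rH.
{CgNW, CgND, CgEW, CgED} → row (7,1) (7,1) (7,1) (7,1) (7,1) (7,1)
{CfNW, CfND, CfEW, CfED} → row (4,7) (4,7) (4,7) (4,7) (4,7) (4,7)
{CkNW, CkEW} → row (3,2) (3,2) (5,4) (1,3) (2,4) (2,4)
{CkND, CkED} → row (3,2) (3,2) (5,4) (1,3) (3,4) (3,4)
{LgNW, LgND, LfNW, LfND, LkNW, LkND} → row (3,1) (3,1) (3,1) (3,1) (3,1) (3,1)
{LgEW, LgED, LfEW, LfED, LkEW, LkED} → row (3,6) (3,6) (3,6) (3,6) (3,6) (3,6)
That's 6 distinct rows out of 24 strategies.

6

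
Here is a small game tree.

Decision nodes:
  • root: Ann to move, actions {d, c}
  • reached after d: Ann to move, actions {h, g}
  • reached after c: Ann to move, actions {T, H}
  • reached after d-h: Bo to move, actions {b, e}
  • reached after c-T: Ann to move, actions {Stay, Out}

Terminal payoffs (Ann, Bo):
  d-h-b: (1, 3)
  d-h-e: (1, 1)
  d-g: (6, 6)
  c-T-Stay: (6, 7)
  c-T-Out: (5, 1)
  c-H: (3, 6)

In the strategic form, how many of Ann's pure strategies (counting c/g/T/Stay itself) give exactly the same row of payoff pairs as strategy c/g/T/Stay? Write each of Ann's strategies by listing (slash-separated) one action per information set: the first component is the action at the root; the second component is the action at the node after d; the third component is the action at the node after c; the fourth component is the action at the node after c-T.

2

Row for c/g/T/Stay (columns b, e): (6,7) (6,7).
Under c/g/T/Stay, Ann's choice at the node after d can never be reached regardless of what Bo does, so varying those choices leaves every outcome unchanged.
Holding the reachable choices fixed and varying the unreachable one freely already gives 2 equivalent strategies.
No other strategy reproduces this row, so those 2 are the full class: c/h/T/Stay, c/g/T/Stay.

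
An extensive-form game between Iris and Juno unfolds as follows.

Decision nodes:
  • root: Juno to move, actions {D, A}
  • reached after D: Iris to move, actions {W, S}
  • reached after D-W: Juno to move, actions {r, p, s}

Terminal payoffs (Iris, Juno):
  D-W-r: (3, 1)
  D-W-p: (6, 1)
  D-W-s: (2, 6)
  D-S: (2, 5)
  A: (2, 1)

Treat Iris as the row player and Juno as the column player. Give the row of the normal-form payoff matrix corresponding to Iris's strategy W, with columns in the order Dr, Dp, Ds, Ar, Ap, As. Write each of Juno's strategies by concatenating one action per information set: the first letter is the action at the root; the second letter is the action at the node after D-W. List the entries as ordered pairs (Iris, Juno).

(3,1) (6,1) (2,6) (2,1) (2,1) (2,1)

vs Dr: Juno plays D → Iris plays W at [D] → Juno plays r at [D-W] → (3, 1)
vs Dp: Juno plays D → Iris plays W at [D] → Juno plays p at [D-W] → (6, 1)
vs Ds: Juno plays D → Iris plays W at [D] → Juno plays s at [D-W] → (2, 6)
vs Ar: Juno plays A → (2, 1)
vs Ap: Juno plays A → (2, 1)
vs As: Juno plays A → (2, 1)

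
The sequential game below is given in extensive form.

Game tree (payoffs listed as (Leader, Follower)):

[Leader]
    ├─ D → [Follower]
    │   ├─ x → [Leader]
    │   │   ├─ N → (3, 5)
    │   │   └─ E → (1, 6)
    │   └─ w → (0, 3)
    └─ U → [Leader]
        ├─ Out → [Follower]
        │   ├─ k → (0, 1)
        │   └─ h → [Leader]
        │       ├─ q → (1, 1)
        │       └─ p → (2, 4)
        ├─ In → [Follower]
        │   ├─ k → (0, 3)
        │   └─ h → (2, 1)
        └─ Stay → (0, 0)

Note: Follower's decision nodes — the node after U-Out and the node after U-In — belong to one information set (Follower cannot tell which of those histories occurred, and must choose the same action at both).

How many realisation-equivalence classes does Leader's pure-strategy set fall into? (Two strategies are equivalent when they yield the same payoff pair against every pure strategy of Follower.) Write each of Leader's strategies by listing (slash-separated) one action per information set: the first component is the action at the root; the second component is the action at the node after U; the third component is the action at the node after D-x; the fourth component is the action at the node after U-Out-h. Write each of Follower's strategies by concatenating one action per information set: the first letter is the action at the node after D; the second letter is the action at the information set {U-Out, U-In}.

6

Leader has 24 pure strategies: D/Out/N/q, D/Out/N/p, D/Out/E/q, D/Out/E/p, D/In/N/q, D/In/N/p, D/In/E/q, D/In/E/p, D/Stay/N/q, D/Stay/N/p, D/Stay/E/q, D/Stay/E/p, U/Out/N/q, U/Out/N/p, U/Out/E/q, U/Out/E/p, U/In/N/q, U/In/N/p, U/In/E/q, U/In/E/p, U/Stay/N/q, U/Stay/N/p, U/Stay/E/q, U/Stay/E/p. Columns: xk, xh, wk, wh.
{D/Out/N/q, D/Out/N/p, D/In/N/q, D/In/N/p, D/Stay/N/q, D/Stay/N/p} → row (3,5) (3,5) (0,3) (0,3)
{D/Out/E/q, D/Out/E/p, D/In/E/q, D/In/E/p, D/Stay/E/q, D/Stay/E/p} → row (1,6) (1,6) (0,3) (0,3)
{U/Out/N/q, U/Out/E/q} → row (0,1) (1,1) (0,1) (1,1)
{U/Out/N/p, U/Out/E/p} → row (0,1) (2,4) (0,1) (2,4)
{U/In/N/q, U/In/N/p, U/In/E/q, U/In/E/p} → row (0,3) (2,1) (0,3) (2,1)
{U/Stay/N/q, U/Stay/N/p, U/Stay/E/q, U/Stay/E/p} → row (0,0) (0,0) (0,0) (0,0)
That's 6 distinct rows out of 24 strategies.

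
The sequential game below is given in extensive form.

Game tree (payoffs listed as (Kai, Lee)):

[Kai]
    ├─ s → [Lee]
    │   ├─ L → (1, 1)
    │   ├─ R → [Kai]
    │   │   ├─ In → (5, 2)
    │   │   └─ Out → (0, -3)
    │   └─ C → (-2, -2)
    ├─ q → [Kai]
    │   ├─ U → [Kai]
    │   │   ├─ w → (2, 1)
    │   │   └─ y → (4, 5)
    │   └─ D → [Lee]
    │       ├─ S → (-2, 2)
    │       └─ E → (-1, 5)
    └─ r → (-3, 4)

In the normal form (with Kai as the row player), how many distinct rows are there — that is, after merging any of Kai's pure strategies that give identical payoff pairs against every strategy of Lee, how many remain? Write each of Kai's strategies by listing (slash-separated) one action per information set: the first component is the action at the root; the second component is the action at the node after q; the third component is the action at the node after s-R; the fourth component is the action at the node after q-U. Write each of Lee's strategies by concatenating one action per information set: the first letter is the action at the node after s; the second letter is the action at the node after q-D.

Kai has 24 pure strategies: s/U/In/w, s/U/In/y, s/U/Out/w, s/U/Out/y, s/D/In/w, s/D/In/y, s/D/Out/w, s/D/Out/y, q/U/In/w, q/U/In/y, q/U/Out/w, q/U/Out/y, q/D/In/w, q/D/In/y, q/D/Out/w, q/D/Out/y, r/U/In/w, r/U/In/y, r/U/Out/w, r/U/Out/y, r/D/In/w, r/D/In/y, r/D/Out/w, r/D/Out/y. Columns: LS, LE, RS, RE, CS, CE.
{s/U/In/w, s/U/In/y, s/D/In/w, s/D/In/y} → row (1,1) (1,1) (5,2) (5,2) (-2,-2) (-2,-2)
{s/U/Out/w, s/U/Out/y, s/D/Out/w, s/D/Out/y} → row (1,1) (1,1) (0,-3) (0,-3) (-2,-2) (-2,-2)
{q/U/In/w, q/U/Out/w} → row (2,1) (2,1) (2,1) (2,1) (2,1) (2,1)
{q/U/In/y, q/U/Out/y} → row (4,5) (4,5) (4,5) (4,5) (4,5) (4,5)
{q/D/In/w, q/D/In/y, q/D/Out/w, q/D/Out/y} → row (-2,2) (-1,5) (-2,2) (-1,5) (-2,2) (-1,5)
{r/U/In/w, r/U/In/y, r/U/Out/w, r/U/Out/y, r/D/In/w, r/D/In/y, r/D/Out/w, r/D/Out/y} → row (-3,4) (-3,4) (-3,4) (-3,4) (-3,4) (-3,4)
That's 6 distinct rows out of 24 strategies.

6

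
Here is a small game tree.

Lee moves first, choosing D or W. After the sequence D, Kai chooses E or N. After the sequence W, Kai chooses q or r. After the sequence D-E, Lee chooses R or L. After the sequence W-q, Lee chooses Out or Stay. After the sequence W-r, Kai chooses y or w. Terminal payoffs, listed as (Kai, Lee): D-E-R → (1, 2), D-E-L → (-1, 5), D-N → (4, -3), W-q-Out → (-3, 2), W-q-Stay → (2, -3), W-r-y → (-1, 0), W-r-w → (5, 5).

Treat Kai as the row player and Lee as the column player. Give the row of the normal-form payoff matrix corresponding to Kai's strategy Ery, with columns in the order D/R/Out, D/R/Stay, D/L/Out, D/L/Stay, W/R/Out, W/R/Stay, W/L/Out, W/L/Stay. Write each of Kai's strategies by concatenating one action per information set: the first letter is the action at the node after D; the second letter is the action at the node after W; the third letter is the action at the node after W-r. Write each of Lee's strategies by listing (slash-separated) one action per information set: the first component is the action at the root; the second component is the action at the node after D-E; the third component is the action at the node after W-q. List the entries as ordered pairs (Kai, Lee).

(1,2) (1,2) (-1,5) (-1,5) (-1,0) (-1,0) (-1,0) (-1,0)

vs D/R/Out: Lee plays D → Kai plays E at [D] → Lee plays R at [D-E] → (1, 2)
vs D/R/Stay: Lee plays D → Kai plays E at [D] → Lee plays R at [D-E] → (1, 2)
vs D/L/Out: Lee plays D → Kai plays E at [D] → Lee plays L at [D-E] → (-1, 5)
vs D/L/Stay: Lee plays D → Kai plays E at [D] → Lee plays L at [D-E] → (-1, 5)
vs W/R/Out: Lee plays W → Kai plays r at [W] → Kai plays y at [W-r] → (-1, 0)
vs W/R/Stay: Lee plays W → Kai plays r at [W] → Kai plays y at [W-r] → (-1, 0)
vs W/L/Out: Lee plays W → Kai plays r at [W] → Kai plays y at [W-r] → (-1, 0)
vs W/L/Stay: Lee plays W → Kai plays r at [W] → Kai plays y at [W-r] → (-1, 0)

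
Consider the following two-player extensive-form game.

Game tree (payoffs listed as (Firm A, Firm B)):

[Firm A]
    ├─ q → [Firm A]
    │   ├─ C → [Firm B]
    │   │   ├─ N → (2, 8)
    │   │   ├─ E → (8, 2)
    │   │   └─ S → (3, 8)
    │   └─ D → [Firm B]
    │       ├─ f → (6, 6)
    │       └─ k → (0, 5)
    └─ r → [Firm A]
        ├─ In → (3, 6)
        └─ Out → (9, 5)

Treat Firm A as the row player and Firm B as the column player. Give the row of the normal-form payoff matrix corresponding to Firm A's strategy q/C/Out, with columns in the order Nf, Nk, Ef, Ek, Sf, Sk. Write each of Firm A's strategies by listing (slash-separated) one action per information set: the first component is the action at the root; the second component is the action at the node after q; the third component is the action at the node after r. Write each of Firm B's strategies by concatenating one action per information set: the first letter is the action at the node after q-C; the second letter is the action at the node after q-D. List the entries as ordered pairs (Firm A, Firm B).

(2,8) (2,8) (8,2) (8,2) (3,8) (3,8)

vs Nf: Firm A plays q → Firm A plays C at [q] → Firm B plays N at [q-C] → (2, 8)
vs Nk: Firm A plays q → Firm A plays C at [q] → Firm B plays N at [q-C] → (2, 8)
vs Ef: Firm A plays q → Firm A plays C at [q] → Firm B plays E at [q-C] → (8, 2)
vs Ek: Firm A plays q → Firm A plays C at [q] → Firm B plays E at [q-C] → (8, 2)
vs Sf: Firm A plays q → Firm A plays C at [q] → Firm B plays S at [q-C] → (3, 8)
vs Sk: Firm A plays q → Firm A plays C at [q] → Firm B plays S at [q-C] → (3, 8)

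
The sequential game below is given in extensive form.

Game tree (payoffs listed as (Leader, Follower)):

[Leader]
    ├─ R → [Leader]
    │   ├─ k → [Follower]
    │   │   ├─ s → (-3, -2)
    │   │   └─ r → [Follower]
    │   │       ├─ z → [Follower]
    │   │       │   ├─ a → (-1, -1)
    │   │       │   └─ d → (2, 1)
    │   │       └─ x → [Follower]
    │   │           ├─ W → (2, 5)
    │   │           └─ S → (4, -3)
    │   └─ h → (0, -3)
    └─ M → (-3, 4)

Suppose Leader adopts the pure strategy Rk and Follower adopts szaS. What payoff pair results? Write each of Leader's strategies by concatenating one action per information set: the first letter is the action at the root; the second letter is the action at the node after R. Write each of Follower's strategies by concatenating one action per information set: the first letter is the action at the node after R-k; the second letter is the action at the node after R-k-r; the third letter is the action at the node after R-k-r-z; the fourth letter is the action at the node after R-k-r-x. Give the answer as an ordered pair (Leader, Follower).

(-3, -2)

Trace the play path from the root:
  Leader plays R
  Leader plays k at [R]
  Follower plays s at [R-k]
→ terminal payoff (-3, -2).
(Follower's choice at the node after R-k-r is never reached on this path, so it doesn't affect the outcome.)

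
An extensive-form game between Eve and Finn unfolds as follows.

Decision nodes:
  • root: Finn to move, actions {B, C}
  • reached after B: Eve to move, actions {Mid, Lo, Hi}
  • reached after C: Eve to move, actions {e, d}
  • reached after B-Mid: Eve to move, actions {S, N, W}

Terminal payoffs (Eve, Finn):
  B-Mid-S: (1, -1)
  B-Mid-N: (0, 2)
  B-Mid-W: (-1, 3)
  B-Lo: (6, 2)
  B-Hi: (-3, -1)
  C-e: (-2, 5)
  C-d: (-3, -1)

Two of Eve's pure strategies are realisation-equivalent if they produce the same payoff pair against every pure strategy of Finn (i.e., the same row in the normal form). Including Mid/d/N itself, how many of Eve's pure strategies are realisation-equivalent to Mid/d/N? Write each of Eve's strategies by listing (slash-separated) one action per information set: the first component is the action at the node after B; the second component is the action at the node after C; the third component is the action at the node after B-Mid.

1

Row for Mid/d/N (columns B, C): (0,2) (-3,-1).
Every one of Eve's information sets is on the play path for some reply by Finn when Eve follows Mid/d/N.
Changing the action at any of them therefore changes at least one column, so only Mid/d/N itself gives this row.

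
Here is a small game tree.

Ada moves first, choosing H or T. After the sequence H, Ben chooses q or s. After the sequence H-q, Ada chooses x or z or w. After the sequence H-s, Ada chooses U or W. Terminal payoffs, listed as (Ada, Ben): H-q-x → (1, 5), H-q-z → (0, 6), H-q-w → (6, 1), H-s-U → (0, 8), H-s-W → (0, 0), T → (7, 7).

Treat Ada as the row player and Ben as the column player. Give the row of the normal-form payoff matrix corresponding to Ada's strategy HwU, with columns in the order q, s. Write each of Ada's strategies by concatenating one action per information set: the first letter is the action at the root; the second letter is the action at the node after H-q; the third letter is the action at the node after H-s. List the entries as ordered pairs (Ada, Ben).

vs q: Ada plays H → Ben plays q at [H] → Ada plays w at [H-q] → (6, 1)
vs s: Ada plays H → Ben plays s at [H] → Ada plays U at [H-s] → (0, 8)

(6,1) (0,8)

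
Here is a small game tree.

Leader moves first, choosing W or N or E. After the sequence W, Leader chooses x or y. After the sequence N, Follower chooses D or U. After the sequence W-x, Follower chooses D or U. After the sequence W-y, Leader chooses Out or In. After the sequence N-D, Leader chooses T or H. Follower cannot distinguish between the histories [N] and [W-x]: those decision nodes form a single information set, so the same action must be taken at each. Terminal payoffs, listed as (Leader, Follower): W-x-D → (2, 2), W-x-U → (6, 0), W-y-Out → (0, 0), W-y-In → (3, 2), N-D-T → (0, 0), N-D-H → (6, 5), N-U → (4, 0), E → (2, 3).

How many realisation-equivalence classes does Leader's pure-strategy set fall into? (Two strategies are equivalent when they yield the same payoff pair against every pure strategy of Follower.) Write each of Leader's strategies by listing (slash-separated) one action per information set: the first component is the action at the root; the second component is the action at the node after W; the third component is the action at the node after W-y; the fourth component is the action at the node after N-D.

Leader has 24 pure strategies: W/x/Out/T, W/x/Out/H, W/x/In/T, W/x/In/H, W/y/Out/T, W/y/Out/H, W/y/In/T, W/y/In/H, N/x/Out/T, N/x/Out/H, N/x/In/T, N/x/In/H, N/y/Out/T, N/y/Out/H, N/y/In/T, N/y/In/H, E/x/Out/T, E/x/Out/H, E/x/In/T, E/x/In/H, E/y/Out/T, E/y/Out/H, E/y/In/T, E/y/In/H. Columns: D, U.
{W/x/Out/T, W/x/Out/H, W/x/In/T, W/x/In/H} → row (2,2) (6,0)
{W/y/Out/T, W/y/Out/H} → row (0,0) (0,0)
{W/y/In/T, W/y/In/H} → row (3,2) (3,2)
{N/x/Out/T, N/x/In/T, N/y/Out/T, N/y/In/T} → row (0,0) (4,0)
{N/x/Out/H, N/x/In/H, N/y/Out/H, N/y/In/H} → row (6,5) (4,0)
{E/x/Out/T, E/x/Out/H, E/x/In/T, E/x/In/H, E/y/Out/T, E/y/Out/H, E/y/In/T, E/y/In/H} → row (2,3) (2,3)
That's 6 distinct rows out of 24 strategies.

6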